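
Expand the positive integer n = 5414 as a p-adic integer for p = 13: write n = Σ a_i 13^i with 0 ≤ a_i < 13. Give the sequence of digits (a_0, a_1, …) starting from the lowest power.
(a_0, a_1, …) = (6, 0, 6, 2)

Repeated division by 13 gives the digits low-to-high: 5414 = 6 + 6·13^2 + 2·13^3. Digit sequence: (6, 0, 6, 2).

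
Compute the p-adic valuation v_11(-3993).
v_11(-3993) = 3

v_11(n) is the largest exponent k such that 11^k divides n. Factor out: -3993 = -11^3 · 3. (Sign doesn't affect v_p.) So v_11(-3993) = 3.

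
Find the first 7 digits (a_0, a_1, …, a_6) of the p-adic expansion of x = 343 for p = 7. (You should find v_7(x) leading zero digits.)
(a_0, …, a_6) = (0, 0, 0, 1, 0, 0, 0)

v_7(343) = 3, so a_0 = ... = a_2 = 0. Factor out: x = 7^3 · u with u = 1 a unit in ℤ_7. Expand u iteratively via a_{v+i} = u_i mod 7, u_{i+1} = (u_i − a_{v+i})/7:
  u_0 = 1;  a_3 = 1;  u_1 = (u_0 − 1)/7 = 0
  u_1 = 0;  a_4 = 0;  u_2 = (u_1 − 0)/7 = 0
  u_2 = 0;  a_5 = 0;  u_3 = (u_2 − 0)/7 = 0
  u_3 = 0;  a_6 = 0;  u_4 = (u_3 − 0)/7 = 0
Digits: (0, 0, 0, 1, 0, 0, 0).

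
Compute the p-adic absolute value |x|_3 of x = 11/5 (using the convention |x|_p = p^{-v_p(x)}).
|11/5|_3 = 1

Step 1 — compute v_3(x) by factoring powers of 3 out of the numerator and denominator: v_3(11/5) = 0. Step 2 — apply |x|_p = p^{-v_p(x)} = 3^{0} = 1.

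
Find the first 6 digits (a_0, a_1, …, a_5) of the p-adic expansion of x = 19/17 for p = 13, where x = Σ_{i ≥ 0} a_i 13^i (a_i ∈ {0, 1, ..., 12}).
(a_0, …, a_5) = (8, 1, 6, 11, 6, 1)

v_13(19/17) = 0 (numerator and denominator both coprime to 13), so x ∈ ℤ_13^×. Compute digits iteratively via a_i = x_i mod 13, x_{i+1} = (x_i − a_i)/13, with x_0 = x:
  x_0 = 19/17;  a_0 = 8;  x_1 = (x_0 − 8)/13 = -9/17
  x_1 = -9/17;  a_1 = 1;  x_2 = (x_1 − 1)/13 = -2/17
  x_2 = -2/17;  a_2 = 6;  x_3 = (x_2 − 6)/13 = -8/17
  x_3 = -8/17;  a_3 = 11;  x_4 = (x_3 − 11)/13 = -15/17
  x_4 = -15/17;  a_4 = 6;  x_5 = (x_4 − 6)/13 = -9/17
  x_5 = -9/17;  a_5 = 1;  x_6 = (x_5 − 1)/13 = -2/17
Digits: (8, 1, 6, 11, 6, 1).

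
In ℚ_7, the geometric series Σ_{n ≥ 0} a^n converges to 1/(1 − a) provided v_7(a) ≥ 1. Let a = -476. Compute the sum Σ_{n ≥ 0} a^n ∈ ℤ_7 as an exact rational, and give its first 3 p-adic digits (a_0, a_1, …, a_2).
Σ a^n = 1/(1 − a) = 1/477;  first 3 digits = (1, 2, 1)

v_7(a) = 1 ≥ 1, so the series converges in ℤ_7 to 1/(1 − a) = 1/(1 − (-476)) = 1/477. Expand this rational in ℤ_7: compute digits iteratively via d_i = x_i mod 7, x_{i+1} = (x_i − d_i)/7. The first 3 digits are (1, 2, 1).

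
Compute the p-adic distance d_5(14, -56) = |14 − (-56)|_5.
d_5(14, -56) = 1/5

Step 1 — x − y = 14 − (-56) = 70. Step 2 — v_5(70) = 1 (factor: 70 = (5^1 · 14); the sign does not affect v_p). Step 3 — |x − y|_5 = 5^{-1} = 1/5.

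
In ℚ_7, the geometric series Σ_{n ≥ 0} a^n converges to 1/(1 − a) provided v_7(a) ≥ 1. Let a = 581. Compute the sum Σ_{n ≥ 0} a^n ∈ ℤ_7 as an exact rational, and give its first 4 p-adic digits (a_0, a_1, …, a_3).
Σ a^n = 1/(1 − a) = -1/580;  first 4 digits = (1, 6, 5, 4)

v_7(a) = 1 ≥ 1, so the series converges in ℤ_7 to 1/(1 − a) = 1/(1 − 581) = -1/580. Expand this rational in ℤ_7: compute digits iteratively via d_i = x_i mod 7, x_{i+1} = (x_i − d_i)/7. The first 4 digits are (1, 6, 5, 4).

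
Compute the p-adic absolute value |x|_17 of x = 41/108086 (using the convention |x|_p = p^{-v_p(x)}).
|41/108086|_17 = 4913

Step 1 — compute v_17(x) by factoring powers of 17 out of the numerator and denominator: v_17(41/108086) = -3. Step 2 — apply |x|_p = p^{-v_p(x)} = 17^{3} = 4913.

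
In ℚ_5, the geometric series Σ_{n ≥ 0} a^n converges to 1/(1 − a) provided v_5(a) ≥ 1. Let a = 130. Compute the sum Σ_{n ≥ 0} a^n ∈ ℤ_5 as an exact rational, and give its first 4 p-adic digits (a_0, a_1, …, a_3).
Σ a^n = 1/(1 − a) = -1/129;  first 4 digits = (1, 1, 1, 2)

v_5(a) = 1 ≥ 1, so the series converges in ℤ_5 to 1/(1 − a) = 1/(1 − 130) = -1/129. Expand this rational in ℤ_5: compute digits iteratively via d_i = x_i mod 5, x_{i+1} = (x_i − d_i)/5. The first 4 digits are (1, 1, 1, 2).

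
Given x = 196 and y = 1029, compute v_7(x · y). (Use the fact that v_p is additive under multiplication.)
v_7(201684) = 5

v_p(x) = 2 (factor: 196 = 7^2 · 4); v_p(y) = 3 (factor: 1029 = 7^3 · 3). Additivity: v_p(xy) = v_p(x) + v_p(y) = 2 + 3 = 5. (Direct check: xy = 201684 = 7^5 · (12).)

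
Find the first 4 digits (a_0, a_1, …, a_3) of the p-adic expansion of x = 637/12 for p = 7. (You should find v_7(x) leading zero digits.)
(a_0, …, a_3) = (0, 0, 4, 6)

v_7(637/12) = 2, so a_0 = ... = a_1 = 0. Factor out: x = 7^2 · u with u = 13/12 a unit in ℤ_7. Expand u iteratively via a_{v+i} = u_i mod 7, u_{i+1} = (u_i − a_{v+i})/7:
  u_0 = 13/12;  a_2 = 4;  u_1 = (u_0 − 4)/7 = -5/12
  u_1 = -5/12;  a_3 = 6;  u_2 = (u_1 − 6)/7 = -11/12
Digits: (0, 0, 4, 6).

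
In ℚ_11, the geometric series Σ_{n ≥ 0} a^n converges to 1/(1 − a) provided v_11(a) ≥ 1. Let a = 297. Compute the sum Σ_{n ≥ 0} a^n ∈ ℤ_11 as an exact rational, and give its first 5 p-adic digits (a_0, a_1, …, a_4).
Σ a^n = 1/(1 − a) = -1/296;  first 5 digits = (1, 5, 5, 4, 0)

v_11(a) = 1 ≥ 1, so the series converges in ℤ_11 to 1/(1 − a) = 1/(1 − 297) = -1/296. Expand this rational in ℤ_11: compute digits iteratively via d_i = x_i mod 11, x_{i+1} = (x_i − d_i)/11. The first 5 digits are (1, 5, 5, 4, 0).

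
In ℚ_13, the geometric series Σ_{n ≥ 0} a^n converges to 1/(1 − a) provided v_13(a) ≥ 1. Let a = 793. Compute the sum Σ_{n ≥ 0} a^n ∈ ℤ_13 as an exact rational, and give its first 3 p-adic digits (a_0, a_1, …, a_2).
Σ a^n = 1/(1 − a) = -1/792;  first 3 digits = (1, 9, 7)

v_13(a) = 1 ≥ 1, so the series converges in ℤ_13 to 1/(1 − a) = 1/(1 − 793) = -1/792. Expand this rational in ℤ_13: compute digits iteratively via d_i = x_i mod 13, x_{i+1} = (x_i − d_i)/13. The first 3 digits are (1, 9, 7).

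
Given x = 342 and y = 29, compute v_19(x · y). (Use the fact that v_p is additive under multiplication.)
v_19(9918) = 1

v_p(x) = 1 (factor: 342 = 19^1 · 18); v_p(y) = 0 (factor: 29 = 19^0 · 29). Additivity: v_p(xy) = v_p(x) + v_p(y) = 1 + 0 = 1. (Direct check: xy = 9918 = 19^1 · (522).)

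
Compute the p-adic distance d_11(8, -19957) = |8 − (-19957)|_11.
d_11(8, -19957) = 1/1331

Step 1 — x − y = 8 − (-19957) = 19965. Step 2 — v_11(19965) = 3 (factor: 19965 = (11^3 · 15); the sign does not affect v_p). Step 3 — |x − y|_11 = 11^{-3} = 1/1331.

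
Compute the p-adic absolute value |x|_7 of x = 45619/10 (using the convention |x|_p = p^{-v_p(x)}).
|45619/10|_7 = 1/2401

Step 1 — compute v_7(x) by factoring powers of 7 out of the numerator and denominator: v_7(45619/10) = 4. Step 2 — apply |x|_p = p^{-v_p(x)} = 7^{-4} = 1/2401.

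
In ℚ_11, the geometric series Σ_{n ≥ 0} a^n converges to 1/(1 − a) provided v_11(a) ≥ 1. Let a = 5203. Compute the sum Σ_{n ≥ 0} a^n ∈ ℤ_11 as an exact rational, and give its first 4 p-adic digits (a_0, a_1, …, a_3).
Σ a^n = 1/(1 − a) = -1/5202;  first 4 digits = (1, 0, 10, 3)

v_11(a) = 2 ≥ 1, so the series converges in ℤ_11 to 1/(1 − a) = 1/(1 − 5203) = -1/5202. Expand this rational in ℤ_11: compute digits iteratively via d_i = x_i mod 11, x_{i+1} = (x_i − d_i)/11. The first 4 digits are (1, 0, 10, 3).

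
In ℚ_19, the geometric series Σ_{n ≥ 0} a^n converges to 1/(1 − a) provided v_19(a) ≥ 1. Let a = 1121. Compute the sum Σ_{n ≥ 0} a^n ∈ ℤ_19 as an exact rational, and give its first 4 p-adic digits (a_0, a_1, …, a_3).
Σ a^n = 1/(1 − a) = -1/1120;  first 4 digits = (1, 2, 7, 1)

v_19(a) = 1 ≥ 1, so the series converges in ℤ_19 to 1/(1 − a) = 1/(1 − 1121) = -1/1120. Expand this rational in ℤ_19: compute digits iteratively via d_i = x_i mod 19, x_{i+1} = (x_i − d_i)/19. The first 4 digits are (1, 2, 7, 1).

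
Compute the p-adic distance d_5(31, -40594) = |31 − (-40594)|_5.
d_5(31, -40594) = 1/3125

Step 1 — x − y = 31 − (-40594) = 40625. Step 2 — v_5(40625) = 5 (factor: 40625 = (5^5 · 13); the sign does not affect v_p). Step 3 — |x − y|_5 = 5^{-5} = 1/3125.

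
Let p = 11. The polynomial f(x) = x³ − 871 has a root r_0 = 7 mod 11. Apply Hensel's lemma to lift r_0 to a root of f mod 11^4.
r_3 = 2438 (mod 14641)

Hensel: r_{i+1} = r_i − f(r_i)/f′(r_i) mod 11^{i+2}, where f′(x) = 3x². Iterate:
  r_0 = 7 (mod 11)
  r_1 = 18 (mod 121)
  r_2 = 1107 (mod 1331)
  r_3 = 2438 (mod 14641)
Final: r = 2438 with f(r) ≡ 0 mod 11^4.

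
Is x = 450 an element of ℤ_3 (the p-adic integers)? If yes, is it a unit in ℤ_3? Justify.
x ∈ ℤ_3 but not a unit; v_3(x) = 2 > 0

ℤ_3 = {x ∈ ℚ_3 : v_3(x) ≥ 0} and ℤ_3^× = {x ∈ ℤ_3 : v_3(x) = 0}. Here v_3(450) = v_3(num) − v_3(den) = 2; compare against these criteria.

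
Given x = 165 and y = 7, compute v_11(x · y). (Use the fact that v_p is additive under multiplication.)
v_11(1155) = 1

v_p(x) = 1 (factor: 165 = 11^1 · 15); v_p(y) = 0 (factor: 7 = 11^0 · 7). Additivity: v_p(xy) = v_p(x) + v_p(y) = 1 + 0 = 1. (Direct check: xy = 1155 = 11^1 · (105).)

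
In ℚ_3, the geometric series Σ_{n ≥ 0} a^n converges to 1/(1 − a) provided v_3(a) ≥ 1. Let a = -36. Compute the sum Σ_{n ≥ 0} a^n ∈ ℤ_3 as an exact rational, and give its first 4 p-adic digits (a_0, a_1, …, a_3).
Σ a^n = 1/(1 − a) = 1/37;  first 4 digits = (1, 0, 2, 1)

v_3(a) = 2 ≥ 1, so the series converges in ℤ_3 to 1/(1 − a) = 1/(1 − (-36)) = 1/37. Expand this rational in ℤ_3: compute digits iteratively via d_i = x_i mod 3, x_{i+1} = (x_i − d_i)/3. The first 4 digits are (1, 0, 2, 1).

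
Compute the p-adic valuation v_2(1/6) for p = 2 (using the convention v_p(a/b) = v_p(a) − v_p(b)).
v_2(1/6) = -1

Factor powers of 2 from the numerator and denominator of the reduced fraction: 1 = 2^0 · 1 and 6 = 2^1 · 3. Apply v_p(a/b) = v_p(a) − v_p(b): v_2(1/6) = 0 − 1 = -1.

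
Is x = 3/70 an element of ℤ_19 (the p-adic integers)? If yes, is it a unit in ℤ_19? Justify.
x ∈ ℤ_19^× (unit); v_19(x) = 0

ℤ_19 = {x ∈ ℚ_19 : v_19(x) ≥ 0} and ℤ_19^× = {x ∈ ℤ_19 : v_19(x) = 0}. Here v_19(3/70) = v_19(num) − v_19(den) = 0; compare against these criteria.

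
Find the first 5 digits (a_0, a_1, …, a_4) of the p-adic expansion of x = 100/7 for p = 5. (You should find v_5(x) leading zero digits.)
(a_0, …, a_4) = (0, 0, 2, 4, 2)

v_5(100/7) = 2, so a_0 = ... = a_1 = 0. Factor out: x = 5^2 · u with u = 4/7 a unit in ℤ_5. Expand u iteratively via a_{v+i} = u_i mod 5, u_{i+1} = (u_i − a_{v+i})/5:
  u_0 = 4/7;  a_2 = 2;  u_1 = (u_0 − 2)/5 = -2/7
  u_1 = -2/7;  a_3 = 4;  u_2 = (u_1 − 4)/5 = -6/7
  u_2 = -6/7;  a_4 = 2;  u_3 = (u_2 − 2)/5 = -4/7
Digits: (0, 0, 2, 4, 2).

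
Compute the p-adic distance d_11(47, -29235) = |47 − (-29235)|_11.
d_11(47, -29235) = 1/14641

Step 1 — x − y = 47 − (-29235) = 29282. Step 2 — v_11(29282) = 4 (factor: 29282 = (11^4 · 2); the sign does not affect v_p). Step 3 — |x − y|_11 = 11^{-4} = 1/14641.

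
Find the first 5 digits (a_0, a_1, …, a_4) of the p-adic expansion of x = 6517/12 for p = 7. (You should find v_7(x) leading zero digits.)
(a_0, …, a_4) = (0, 0, 0, 1, 3)

v_7(6517/12) = 3, so a_0 = ... = a_2 = 0. Factor out: x = 7^3 · u with u = 19/12 a unit in ℤ_7. Expand u iteratively via a_{v+i} = u_i mod 7, u_{i+1} = (u_i − a_{v+i})/7:
  u_0 = 19/12;  a_3 = 1;  u_1 = (u_0 − 1)/7 = 1/12
  u_1 = 1/12;  a_4 = 3;  u_2 = (u_1 − 3)/7 = -5/12
Digits: (0, 0, 0, 1, 3).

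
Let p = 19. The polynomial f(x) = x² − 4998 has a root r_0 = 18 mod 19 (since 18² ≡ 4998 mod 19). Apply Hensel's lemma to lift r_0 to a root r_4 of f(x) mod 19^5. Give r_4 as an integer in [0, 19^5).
r_4 = 1411718 (mod 2476099)

Hensel's recurrence: r_{i+1} = r_i − f(r_i)·(f′(r_i))^{-1} mod 19^{i+2}, with f′(x) = 2x. Iterate:
  r_0 = 18 (mod 19)
  r_1 = 208 (mod 361)
  r_2 = 5623 (mod 6859)
  r_3 = 108508 (mod 130321)
  r_4 = 1411718 (mod 2476099)
Final: r_4 = 1411718, and one checks f(r_4) ≡ 0 mod 19^5.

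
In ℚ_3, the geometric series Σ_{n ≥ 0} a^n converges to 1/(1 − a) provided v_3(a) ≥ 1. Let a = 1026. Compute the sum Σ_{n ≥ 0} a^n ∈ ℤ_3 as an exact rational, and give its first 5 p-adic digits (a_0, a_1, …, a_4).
Σ a^n = 1/(1 − a) = -1/1025;  first 5 digits = (1, 0, 0, 2, 0)

v_3(a) = 3 ≥ 1, so the series converges in ℤ_3 to 1/(1 − a) = 1/(1 − 1026) = -1/1025. Expand this rational in ℤ_3: compute digits iteratively via d_i = x_i mod 3, x_{i+1} = (x_i − d_i)/3. The first 5 digits are (1, 0, 0, 2, 0).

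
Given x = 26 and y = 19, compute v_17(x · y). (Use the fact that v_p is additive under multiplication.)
v_17(494) = 0

v_p(x) = 0 (factor: 26 = 17^0 · 26); v_p(y) = 0 (factor: 19 = 17^0 · 19). Additivity: v_p(xy) = v_p(x) + v_p(y) = 0 + 0 = 0. (Direct check: xy = 494 = 17^0 · (494).)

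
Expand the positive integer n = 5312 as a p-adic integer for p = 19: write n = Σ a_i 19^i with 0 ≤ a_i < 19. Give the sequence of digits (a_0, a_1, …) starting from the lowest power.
(a_0, a_1, …) = (11, 13, 14)

Repeated division by 19 gives the digits low-to-high: 5312 = 11 + 13·19^1 + 14·19^2. Digit sequence: (11, 13, 14).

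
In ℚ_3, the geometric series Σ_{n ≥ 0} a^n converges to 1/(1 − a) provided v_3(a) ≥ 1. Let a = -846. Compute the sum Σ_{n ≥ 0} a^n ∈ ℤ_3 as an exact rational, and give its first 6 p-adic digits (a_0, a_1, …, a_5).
Σ a^n = 1/(1 − a) = 1/847;  first 6 digits = (1, 0, 2, 1, 2, 1)

v_3(a) = 2 ≥ 1, so the series converges in ℤ_3 to 1/(1 − a) = 1/(1 − (-846)) = 1/847. Expand this rational in ℤ_3: compute digits iteratively via d_i = x_i mod 3, x_{i+1} = (x_i − d_i)/3. The first 6 digits are (1, 0, 2, 1, 2, 1).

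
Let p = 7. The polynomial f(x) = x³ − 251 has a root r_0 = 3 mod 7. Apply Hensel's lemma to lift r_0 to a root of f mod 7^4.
r_3 = 1935 (mod 2401)

Hensel: r_{i+1} = r_i − f(r_i)/f′(r_i) mod 7^{i+2}, where f′(x) = 3x². Iterate:
  r_0 = 3 (mod 7)
  r_1 = 24 (mod 49)
  r_2 = 220 (mod 343)
  r_3 = 1935 (mod 2401)
Final: r = 1935 with f(r) ≡ 0 mod 7^4.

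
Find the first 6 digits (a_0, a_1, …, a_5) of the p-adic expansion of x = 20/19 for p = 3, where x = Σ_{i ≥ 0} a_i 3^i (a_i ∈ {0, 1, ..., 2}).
(a_0, …, a_5) = (2, 0, 1, 2, 0, 1)

v_3(20/19) = 0 (numerator and denominator both coprime to 3), so x ∈ ℤ_3^×. Compute digits iteratively via a_i = x_i mod 3, x_{i+1} = (x_i − a_i)/3, with x_0 = x:
  x_0 = 20/19;  a_0 = 2;  x_1 = (x_0 − 2)/3 = -6/19
  x_1 = -6/19;  a_1 = 0;  x_2 = (x_1 − 0)/3 = -2/19
  x_2 = -2/19;  a_2 = 1;  x_3 = (x_2 − 1)/3 = -7/19
  x_3 = -7/19;  a_3 = 2;  x_4 = (x_3 − 2)/3 = -15/19
  x_4 = -15/19;  a_4 = 0;  x_5 = (x_4 − 0)/3 = -5/19
  x_5 = -5/19;  a_5 = 1;  x_6 = (x_5 − 1)/3 = -8/19
Digits: (2, 0, 1, 2, 0, 1).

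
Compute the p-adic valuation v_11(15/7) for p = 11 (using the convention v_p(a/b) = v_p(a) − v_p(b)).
v_11(15/7) = 0

Factor powers of 11 from the numerator and denominator of the reduced fraction: 15 = 11^0 · 15 and 7 = 11^0 · 7. Apply v_p(a/b) = v_p(a) − v_p(b): v_11(15/7) = 0 − 0 = 0.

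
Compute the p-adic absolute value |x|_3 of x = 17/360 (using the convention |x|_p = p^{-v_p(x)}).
|17/360|_3 = 9

Step 1 — compute v_3(x) by factoring powers of 3 out of the numerator and denominator: v_3(17/360) = -2. Step 2 — apply |x|_p = p^{-v_p(x)} = 3^{2} = 9.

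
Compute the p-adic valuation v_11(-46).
v_11(-46) = 0

v_11(n) is the largest exponent k such that 11^k divides n. Factor out: -46 = -11^0 · 46. (Sign doesn't affect v_p.) So v_11(-46) = 0.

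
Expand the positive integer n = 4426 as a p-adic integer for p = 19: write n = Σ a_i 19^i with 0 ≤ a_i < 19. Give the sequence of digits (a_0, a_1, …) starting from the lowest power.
(a_0, a_1, …) = (18, 4, 12)

Repeated division by 19 gives the digits low-to-high: 4426 = 18 + 4·19^1 + 12·19^2. Digit sequence: (18, 4, 12).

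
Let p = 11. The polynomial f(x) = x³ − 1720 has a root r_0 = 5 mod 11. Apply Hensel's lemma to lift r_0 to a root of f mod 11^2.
r_1 = 115 (mod 121)

Hensel: r_{i+1} = r_i − f(r_i)/f′(r_i) mod 11^{i+2}, where f′(x) = 3x². Iterate:
  r_0 = 5 (mod 11)
  r_1 = 115 (mod 121)
Final: r = 115 with f(r) ≡ 0 mod 11^2.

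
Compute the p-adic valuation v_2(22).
v_2(22) = 1

v_2(n) is the largest exponent k such that 2^k divides n. Factor out: 22 = 2^1 · 11. (Sign doesn't affect v_p.) So v_2(22) = 1.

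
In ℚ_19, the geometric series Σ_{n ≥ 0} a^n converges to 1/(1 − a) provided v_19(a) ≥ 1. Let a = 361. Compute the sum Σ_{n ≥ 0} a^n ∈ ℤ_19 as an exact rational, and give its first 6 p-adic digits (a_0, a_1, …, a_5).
Σ a^n = 1/(1 − a) = -1/360;  first 6 digits = (1, 0, 1, 0, 1, 0)

v_19(a) = 2 ≥ 1, so the series converges in ℤ_19 to 1/(1 − a) = 1/(1 − 361) = -1/360. Expand this rational in ℤ_19: compute digits iteratively via d_i = x_i mod 19, x_{i+1} = (x_i − d_i)/19. The first 6 digits are (1, 0, 1, 0, 1, 0).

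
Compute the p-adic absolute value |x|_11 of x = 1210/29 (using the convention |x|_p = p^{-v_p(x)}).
|1210/29|_11 = 1/121

Step 1 — compute v_11(x) by factoring powers of 11 out of the numerator and denominator: v_11(1210/29) = 2. Step 2 — apply |x|_p = p^{-v_p(x)} = 11^{-2} = 1/121.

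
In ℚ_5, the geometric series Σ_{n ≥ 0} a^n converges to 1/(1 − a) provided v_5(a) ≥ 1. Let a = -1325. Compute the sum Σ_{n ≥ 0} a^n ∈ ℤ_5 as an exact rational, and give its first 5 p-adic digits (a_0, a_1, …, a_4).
Σ a^n = 1/(1 − a) = 1/1326;  first 5 digits = (1, 0, 2, 4, 1)

v_5(a) = 2 ≥ 1, so the series converges in ℤ_5 to 1/(1 − a) = 1/(1 − (-1325)) = 1/1326. Expand this rational in ℤ_5: compute digits iteratively via d_i = x_i mod 5, x_{i+1} = (x_i − d_i)/5. The first 5 digits are (1, 0, 2, 4, 1).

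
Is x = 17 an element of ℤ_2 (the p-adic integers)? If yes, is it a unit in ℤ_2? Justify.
x ∈ ℤ_2^× (unit); v_2(x) = 0

ℤ_2 = {x ∈ ℚ_2 : v_2(x) ≥ 0} and ℤ_2^× = {x ∈ ℤ_2 : v_2(x) = 0}. Here v_2(17) = v_2(num) − v_2(den) = 0; compare against these criteria.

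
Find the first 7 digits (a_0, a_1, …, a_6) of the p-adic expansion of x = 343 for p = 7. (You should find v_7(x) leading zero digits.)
(a_0, …, a_6) = (0, 0, 0, 1, 0, 0, 0)

v_7(343) = 3, so a_0 = ... = a_2 = 0. Factor out: x = 7^3 · u with u = 1 a unit in ℤ_7. Expand u iteratively via a_{v+i} = u_i mod 7, u_{i+1} = (u_i − a_{v+i})/7:
  u_0 = 1;  a_3 = 1;  u_1 = (u_0 − 1)/7 = 0
  u_1 = 0;  a_4 = 0;  u_2 = (u_1 − 0)/7 = 0
  u_2 = 0;  a_5 = 0;  u_3 = (u_2 − 0)/7 = 0
  u_3 = 0;  a_6 = 0;  u_4 = (u_3 − 0)/7 = 0
Digits: (0, 0, 0, 1, 0, 0, 0).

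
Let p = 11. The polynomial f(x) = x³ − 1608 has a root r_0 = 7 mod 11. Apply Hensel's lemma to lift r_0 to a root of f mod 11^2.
r_1 = 51 (mod 121)

Hensel: r_{i+1} = r_i − f(r_i)/f′(r_i) mod 11^{i+2}, where f′(x) = 3x². Iterate:
  r_0 = 7 (mod 11)
  r_1 = 51 (mod 121)
Final: r = 51 with f(r) ≡ 0 mod 11^2.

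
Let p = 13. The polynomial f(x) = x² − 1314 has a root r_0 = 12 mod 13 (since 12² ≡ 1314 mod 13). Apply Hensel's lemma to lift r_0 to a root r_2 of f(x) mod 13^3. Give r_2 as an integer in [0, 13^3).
r_2 = 1455 (mod 2197)

Hensel's recurrence: r_{i+1} = r_i − f(r_i)·(f′(r_i))^{-1} mod 13^{i+2}, with f′(x) = 2x. Iterate:
  r_0 = 12 (mod 13)
  r_1 = 103 (mod 169)
  r_2 = 1455 (mod 2197)
Final: r_2 = 1455, and one checks f(r_2) ≡ 0 mod 13^3.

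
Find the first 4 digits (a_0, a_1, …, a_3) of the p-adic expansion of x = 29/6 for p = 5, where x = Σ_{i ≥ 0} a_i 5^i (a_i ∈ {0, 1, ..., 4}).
(a_0, …, a_3) = (4, 1, 4, 0)

v_5(29/6) = 0 (numerator and denominator both coprime to 5), so x ∈ ℤ_5^×. Compute digits iteratively via a_i = x_i mod 5, x_{i+1} = (x_i − a_i)/5, with x_0 = x:
  x_0 = 29/6;  a_0 = 4;  x_1 = (x_0 − 4)/5 = 1/6
  x_1 = 1/6;  a_1 = 1;  x_2 = (x_1 − 1)/5 = -1/6
  x_2 = -1/6;  a_2 = 4;  x_3 = (x_2 − 4)/5 = -5/6
  x_3 = -5/6;  a_3 = 0;  x_4 = (x_3 − 0)/5 = -1/6
Digits: (4, 1, 4, 0).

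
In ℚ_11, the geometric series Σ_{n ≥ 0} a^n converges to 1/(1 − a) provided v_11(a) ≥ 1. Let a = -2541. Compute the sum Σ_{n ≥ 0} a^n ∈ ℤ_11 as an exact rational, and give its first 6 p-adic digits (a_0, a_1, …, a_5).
Σ a^n = 1/(1 − a) = 1/2542;  first 6 digits = (1, 0, 1, 9, 0, 7)

v_11(a) = 2 ≥ 1, so the series converges in ℤ_11 to 1/(1 − a) = 1/(1 − (-2541)) = 1/2542. Expand this rational in ℤ_11: compute digits iteratively via d_i = x_i mod 11, x_{i+1} = (x_i − d_i)/11. The first 6 digits are (1, 0, 1, 9, 0, 7).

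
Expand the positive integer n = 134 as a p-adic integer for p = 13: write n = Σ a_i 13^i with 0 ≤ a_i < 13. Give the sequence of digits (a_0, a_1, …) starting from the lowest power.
(a_0, a_1, …) = (4, 10)

Repeated division by 13 gives the digits low-to-high: 134 = 4 + 10·13^1. Digit sequence: (4, 10).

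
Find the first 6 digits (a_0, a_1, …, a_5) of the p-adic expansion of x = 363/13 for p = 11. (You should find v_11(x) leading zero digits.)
(a_0, …, a_5) = (0, 0, 7, 7, 1, 10)

v_11(363/13) = 2, so a_0 = ... = a_1 = 0. Factor out: x = 11^2 · u with u = 3/13 a unit in ℤ_11. Expand u iteratively via a_{v+i} = u_i mod 11, u_{i+1} = (u_i − a_{v+i})/11:
  u_0 = 3/13;  a_2 = 7;  u_1 = (u_0 − 7)/11 = -8/13
  u_1 = -8/13;  a_3 = 7;  u_2 = (u_1 − 7)/11 = -9/13
  u_2 = -9/13;  a_4 = 1;  u_3 = (u_2 − 1)/11 = -2/13
  u_3 = -2/13;  a_5 = 10;  u_4 = (u_3 − 10)/11 = -12/13
Digits: (0, 0, 7, 7, 1, 10).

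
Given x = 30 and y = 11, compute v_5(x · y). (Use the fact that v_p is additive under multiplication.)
v_5(330) = 1

v_p(x) = 1 (factor: 30 = 5^1 · 6); v_p(y) = 0 (factor: 11 = 5^0 · 11). Additivity: v_p(xy) = v_p(x) + v_p(y) = 1 + 0 = 1. (Direct check: xy = 330 = 5^1 · (66).)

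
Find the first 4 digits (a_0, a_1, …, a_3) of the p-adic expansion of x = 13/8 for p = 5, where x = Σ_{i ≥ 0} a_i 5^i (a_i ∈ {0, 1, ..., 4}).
(a_0, …, a_3) = (1, 2, 4, 1)

v_5(13/8) = 0 (numerator and denominator both coprime to 5), so x ∈ ℤ_5^×. Compute digits iteratively via a_i = x_i mod 5, x_{i+1} = (x_i − a_i)/5, with x_0 = x:
  x_0 = 13/8;  a_0 = 1;  x_1 = (x_0 − 1)/5 = 1/8
  x_1 = 1/8;  a_1 = 2;  x_2 = (x_1 − 2)/5 = -3/8
  x_2 = -3/8;  a_2 = 4;  x_3 = (x_2 − 4)/5 = -7/8
  x_3 = -7/8;  a_3 = 1;  x_4 = (x_3 − 1)/5 = -3/8
Digits: (1, 2, 4, 1).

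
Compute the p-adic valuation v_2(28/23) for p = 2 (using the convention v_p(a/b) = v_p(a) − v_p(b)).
v_2(28/23) = 2

Factor powers of 2 from the numerator and denominator of the reduced fraction: 28 = 2^2 · 7 and 23 = 2^0 · 23. Apply v_p(a/b) = v_p(a) − v_p(b): v_2(28/23) = 2 − 0 = 2.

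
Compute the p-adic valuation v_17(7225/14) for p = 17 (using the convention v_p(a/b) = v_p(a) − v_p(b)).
v_17(7225/14) = 2

Factor powers of 17 from the numerator and denominator of the reduced fraction: 7225 = 17^2 · 25 and 14 = 17^0 · 14. Apply v_p(a/b) = v_p(a) − v_p(b): v_17(7225/14) = 2 − 0 = 2.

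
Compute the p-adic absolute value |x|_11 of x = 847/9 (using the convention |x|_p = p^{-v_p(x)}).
|847/9|_11 = 1/121

Step 1 — compute v_11(x) by factoring powers of 11 out of the numerator and denominator: v_11(847/9) = 2. Step 2 — apply |x|_p = p^{-v_p(x)} = 11^{-2} = 1/121.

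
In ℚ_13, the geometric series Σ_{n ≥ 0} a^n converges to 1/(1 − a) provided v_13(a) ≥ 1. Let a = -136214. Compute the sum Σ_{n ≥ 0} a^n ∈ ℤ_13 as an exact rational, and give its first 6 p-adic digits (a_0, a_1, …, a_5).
Σ a^n = 1/(1 − a) = 1/136215;  first 6 digits = (1, 0, 0, 3, 8, 12)

v_13(a) = 3 ≥ 1, so the series converges in ℤ_13 to 1/(1 − a) = 1/(1 − (-136214)) = 1/136215. Expand this rational in ℤ_13: compute digits iteratively via d_i = x_i mod 13, x_{i+1} = (x_i − d_i)/13. The first 6 digits are (1, 0, 0, 3, 8, 12).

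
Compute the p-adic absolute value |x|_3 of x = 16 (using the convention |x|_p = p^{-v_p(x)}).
|16|_3 = 1

Step 1 — compute v_3(x) by factoring powers of 3 out of the numerator and denominator: v_3(16) = 0. Step 2 — apply |x|_p = p^{-v_p(x)} = 3^{0} = 1.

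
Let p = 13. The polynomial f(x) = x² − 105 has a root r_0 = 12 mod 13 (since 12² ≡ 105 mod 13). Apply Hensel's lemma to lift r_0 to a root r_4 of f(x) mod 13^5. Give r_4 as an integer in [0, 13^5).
r_4 = 45239 (mod 371293)

Hensel's recurrence: r_{i+1} = r_i − f(r_i)·(f′(r_i))^{-1} mod 13^{i+2}, with f′(x) = 2x. Iterate:
  r_0 = 12 (mod 13)
  r_1 = 116 (mod 169)
  r_2 = 1299 (mod 2197)
  r_3 = 16678 (mod 28561)
  r_4 = 45239 (mod 371293)
Final: r_4 = 45239, and one checks f(r_4) ≡ 0 mod 13^5.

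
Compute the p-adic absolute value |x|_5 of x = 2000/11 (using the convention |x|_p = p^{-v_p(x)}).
|2000/11|_5 = 1/125

Step 1 — compute v_5(x) by factoring powers of 5 out of the numerator and denominator: v_5(2000/11) = 3. Step 2 — apply |x|_p = p^{-v_p(x)} = 5^{-3} = 1/125.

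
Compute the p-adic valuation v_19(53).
v_19(53) = 0

v_19(n) is the largest exponent k such that 19^k divides n. Factor out: 53 = 19^0 · 53. (Sign doesn't affect v_p.) So v_19(53) = 0.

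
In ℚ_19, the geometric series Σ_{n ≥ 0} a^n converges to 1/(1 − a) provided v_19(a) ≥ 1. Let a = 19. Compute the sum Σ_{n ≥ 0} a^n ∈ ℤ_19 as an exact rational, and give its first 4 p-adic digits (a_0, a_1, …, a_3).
Σ a^n = 1/(1 − a) = -1/18;  first 4 digits = (1, 1, 1, 1)

v_19(a) = 1 ≥ 1, so the series converges in ℤ_19 to 1/(1 − a) = 1/(1 − 19) = -1/18. Expand this rational in ℤ_19: compute digits iteratively via d_i = x_i mod 19, x_{i+1} = (x_i − d_i)/19. The first 4 digits are (1, 1, 1, 1).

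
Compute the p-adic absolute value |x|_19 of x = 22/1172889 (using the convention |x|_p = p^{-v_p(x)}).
|22/1172889|_19 = 130321

Step 1 — compute v_19(x) by factoring powers of 19 out of the numerator and denominator: v_19(22/1172889) = -4. Step 2 — apply |x|_p = p^{-v_p(x)} = 19^{4} = 130321.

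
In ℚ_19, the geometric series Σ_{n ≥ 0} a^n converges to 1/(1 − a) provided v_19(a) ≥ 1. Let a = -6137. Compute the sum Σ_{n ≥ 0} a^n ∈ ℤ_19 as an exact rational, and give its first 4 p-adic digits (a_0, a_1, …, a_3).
Σ a^n = 1/(1 − a) = 1/6138;  first 4 digits = (1, 0, 2, 18)

v_19(a) = 2 ≥ 1, so the series converges in ℤ_19 to 1/(1 − a) = 1/(1 − (-6137)) = 1/6138. Expand this rational in ℤ_19: compute digits iteratively via d_i = x_i mod 19, x_{i+1} = (x_i − d_i)/19. The first 4 digits are (1, 0, 2, 18).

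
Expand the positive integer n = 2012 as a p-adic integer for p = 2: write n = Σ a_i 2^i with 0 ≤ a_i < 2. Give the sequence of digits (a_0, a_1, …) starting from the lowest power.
(a_0, a_1, …) = (0, 0, 1, 1, 1, 0, 1, 1, 1, 1, 1)

Repeated division by 2 gives the digits low-to-high: 2012 = 1·2^2 + 1·2^3 + 1·2^4 + 1·2^6 + 1·2^7 + 1·2^8 + 1·2^9 + 1·2^10. Digit sequence: (0, 0, 1, 1, 1, 0, 1, 1, 1, 1, 1).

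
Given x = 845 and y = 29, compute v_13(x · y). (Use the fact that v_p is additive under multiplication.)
v_13(24505) = 2

v_p(x) = 2 (factor: 845 = 13^2 · 5); v_p(y) = 0 (factor: 29 = 13^0 · 29). Additivity: v_p(xy) = v_p(x) + v_p(y) = 2 + 0 = 2. (Direct check: xy = 24505 = 13^2 · (145).)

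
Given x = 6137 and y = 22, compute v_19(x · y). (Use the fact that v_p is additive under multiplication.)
v_19(135014) = 2

v_p(x) = 2 (factor: 6137 = 19^2 · 17); v_p(y) = 0 (factor: 22 = 19^0 · 22). Additivity: v_p(xy) = v_p(x) + v_p(y) = 2 + 0 = 2. (Direct check: xy = 135014 = 19^2 · (374).)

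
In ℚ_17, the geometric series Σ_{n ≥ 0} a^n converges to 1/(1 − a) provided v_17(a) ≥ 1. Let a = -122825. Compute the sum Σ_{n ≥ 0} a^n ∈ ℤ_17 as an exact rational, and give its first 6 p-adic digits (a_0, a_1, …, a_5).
Σ a^n = 1/(1 − a) = 1/122826;  first 6 digits = (1, 0, 0, 9, 15, 16)

v_17(a) = 3 ≥ 1, so the series converges in ℤ_17 to 1/(1 − a) = 1/(1 − (-122825)) = 1/122826. Expand this rational in ℤ_17: compute digits iteratively via d_i = x_i mod 17, x_{i+1} = (x_i − d_i)/17. The first 6 digits are (1, 0, 0, 9, 15, 16).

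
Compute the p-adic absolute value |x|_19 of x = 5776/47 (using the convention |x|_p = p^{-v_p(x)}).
|5776/47|_19 = 1/361

Step 1 — compute v_19(x) by factoring powers of 19 out of the numerator and denominator: v_19(5776/47) = 2. Step 2 — apply |x|_p = p^{-v_p(x)} = 19^{-2} = 1/361.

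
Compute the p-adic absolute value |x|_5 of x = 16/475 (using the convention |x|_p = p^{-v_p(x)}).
|16/475|_5 = 25

Step 1 — compute v_5(x) by factoring powers of 5 out of the numerator and denominator: v_5(16/475) = -2. Step 2 — apply |x|_p = p^{-v_p(x)} = 5^{2} = 25.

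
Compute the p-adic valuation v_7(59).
v_7(59) = 0

v_7(n) is the largest exponent k such that 7^k divides n. Factor out: 59 = 7^0 · 59. (Sign doesn't affect v_p.) So v_7(59) = 0.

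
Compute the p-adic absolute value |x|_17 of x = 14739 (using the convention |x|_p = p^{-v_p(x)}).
|14739|_17 = 1/4913

Step 1 — compute v_17(x) by factoring powers of 17 out of the numerator and denominator: v_17(14739) = 3. Step 2 — apply |x|_p = p^{-v_p(x)} = 17^{-3} = 1/4913.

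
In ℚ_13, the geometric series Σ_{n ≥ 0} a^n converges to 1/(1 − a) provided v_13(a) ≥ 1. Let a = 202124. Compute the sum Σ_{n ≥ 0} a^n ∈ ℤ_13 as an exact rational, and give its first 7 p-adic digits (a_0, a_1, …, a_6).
Σ a^n = 1/(1 − a) = -1/202123;  first 7 digits = (1, 0, 0, 1, 7, 0, 1)

v_13(a) = 3 ≥ 1, so the series converges in ℤ_13 to 1/(1 − a) = 1/(1 − 202124) = -1/202123. Expand this rational in ℤ_13: compute digits iteratively via d_i = x_i mod 13, x_{i+1} = (x_i − d_i)/13. The first 7 digits are (1, 0, 0, 1, 7, 0, 1).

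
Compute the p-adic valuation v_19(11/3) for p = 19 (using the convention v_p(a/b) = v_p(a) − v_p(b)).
v_19(11/3) = 0

Factor powers of 19 from the numerator and denominator of the reduced fraction: 11 = 19^0 · 11 and 3 = 19^0 · 3. Apply v_p(a/b) = v_p(a) − v_p(b): v_19(11/3) = 0 − 0 = 0.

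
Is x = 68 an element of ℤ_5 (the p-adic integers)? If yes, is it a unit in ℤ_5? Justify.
x ∈ ℤ_5^× (unit); v_5(x) = 0

ℤ_5 = {x ∈ ℚ_5 : v_5(x) ≥ 0} and ℤ_5^× = {x ∈ ℤ_5 : v_5(x) = 0}. Here v_5(68) = v_5(num) − v_5(den) = 0; compare against these criteria.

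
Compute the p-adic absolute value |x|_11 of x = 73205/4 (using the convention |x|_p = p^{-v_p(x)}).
|73205/4|_11 = 1/14641

Step 1 — compute v_11(x) by factoring powers of 11 out of the numerator and denominator: v_11(73205/4) = 4. Step 2 — apply |x|_p = p^{-v_p(x)} = 11^{-4} = 1/14641.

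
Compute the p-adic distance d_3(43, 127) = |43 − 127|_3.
d_3(43, 127) = 1/3

Step 1 — x − y = 43 − 127 = -84. Step 2 — v_3(-84) = 1 (factor: -84 = −(3^1 · 28); the sign does not affect v_p). Step 3 — |x − y|_3 = 3^{-1} = 1/3.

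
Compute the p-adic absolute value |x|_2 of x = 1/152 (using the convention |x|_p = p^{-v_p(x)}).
|1/152|_2 = 8

Step 1 — compute v_2(x) by factoring powers of 2 out of the numerator and denominator: v_2(1/152) = -3. Step 2 — apply |x|_p = p^{-v_p(x)} = 2^{3} = 8.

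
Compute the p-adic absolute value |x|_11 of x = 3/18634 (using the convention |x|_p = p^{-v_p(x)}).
|3/18634|_11 = 1331

Step 1 — compute v_11(x) by factoring powers of 11 out of the numerator and denominator: v_11(3/18634) = -3. Step 2 — apply |x|_p = p^{-v_p(x)} = 11^{3} = 1331.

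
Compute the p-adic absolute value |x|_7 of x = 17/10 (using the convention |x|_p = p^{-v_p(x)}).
|17/10|_7 = 1

Step 1 — compute v_7(x) by factoring powers of 7 out of the numerator and denominator: v_7(17/10) = 0. Step 2 — apply |x|_p = p^{-v_p(x)} = 7^{0} = 1.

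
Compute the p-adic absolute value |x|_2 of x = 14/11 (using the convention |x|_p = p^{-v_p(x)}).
|14/11|_2 = 1/2

Step 1 — compute v_2(x) by factoring powers of 2 out of the numerator and denominator: v_2(14/11) = 1. Step 2 — apply |x|_p = p^{-v_p(x)} = 2^{-1} = 1/2.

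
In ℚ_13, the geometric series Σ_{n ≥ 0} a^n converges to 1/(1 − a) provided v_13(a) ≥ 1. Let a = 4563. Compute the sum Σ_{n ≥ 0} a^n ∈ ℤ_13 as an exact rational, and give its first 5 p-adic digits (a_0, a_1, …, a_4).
Σ a^n = 1/(1 − a) = -1/4562;  first 5 digits = (1, 0, 1, 2, 1)

v_13(a) = 2 ≥ 1, so the series converges in ℤ_13 to 1/(1 − a) = 1/(1 − 4563) = -1/4562. Expand this rational in ℤ_13: compute digits iteratively via d_i = x_i mod 13, x_{i+1} = (x_i − d_i)/13. The first 5 digits are (1, 0, 1, 2, 1).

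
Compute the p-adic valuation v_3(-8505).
v_3(-8505) = 5

v_3(n) is the largest exponent k such that 3^k divides n. Factor out: -8505 = -3^5 · 35. (Sign doesn't affect v_p.) So v_3(-8505) = 5.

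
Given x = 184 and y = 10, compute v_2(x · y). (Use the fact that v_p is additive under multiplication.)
v_2(1840) = 4

v_p(x) = 3 (factor: 184 = 2^3 · 23); v_p(y) = 1 (factor: 10 = 2^1 · 5). Additivity: v_p(xy) = v_p(x) + v_p(y) = 3 + 1 = 4. (Direct check: xy = 1840 = 2^4 · (115).)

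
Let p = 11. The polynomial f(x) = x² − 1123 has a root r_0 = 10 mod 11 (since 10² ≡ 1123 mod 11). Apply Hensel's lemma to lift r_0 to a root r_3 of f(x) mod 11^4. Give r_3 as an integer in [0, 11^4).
r_3 = 1737 (mod 14641)

Hensel's recurrence: r_{i+1} = r_i − f(r_i)·(f′(r_i))^{-1} mod 11^{i+2}, with f′(x) = 2x. Iterate:
  r_0 = 10 (mod 11)
  r_1 = 43 (mod 121)
  r_2 = 406 (mod 1331)
  r_3 = 1737 (mod 14641)
Final: r_3 = 1737, and one checks f(r_3) ≡ 0 mod 11^4.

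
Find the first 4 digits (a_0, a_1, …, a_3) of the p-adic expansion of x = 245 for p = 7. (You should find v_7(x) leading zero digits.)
(a_0, …, a_3) = (0, 0, 5, 0)

v_7(245) = 2, so a_0 = ... = a_1 = 0. Factor out: x = 7^2 · u with u = 5 a unit in ℤ_7. Expand u iteratively via a_{v+i} = u_i mod 7, u_{i+1} = (u_i − a_{v+i})/7:
  u_0 = 5;  a_2 = 5;  u_1 = (u_0 − 5)/7 = 0
  u_1 = 0;  a_3 = 0;  u_2 = (u_1 − 0)/7 = 0
Digits: (0, 0, 5, 0).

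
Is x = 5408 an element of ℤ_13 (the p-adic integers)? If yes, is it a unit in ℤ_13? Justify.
x ∈ ℤ_13 but not a unit; v_13(x) = 2 > 0

ℤ_13 = {x ∈ ℚ_13 : v_13(x) ≥ 0} and ℤ_13^× = {x ∈ ℤ_13 : v_13(x) = 0}. Here v_13(5408) = v_13(num) − v_13(den) = 2; compare against these criteria.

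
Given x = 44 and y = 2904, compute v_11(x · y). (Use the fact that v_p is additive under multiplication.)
v_11(127776) = 3

v_p(x) = 1 (factor: 44 = 11^1 · 4); v_p(y) = 2 (factor: 2904 = 11^2 · 24). Additivity: v_p(xy) = v_p(x) + v_p(y) = 1 + 2 = 3. (Direct check: xy = 127776 = 11^3 · (96).)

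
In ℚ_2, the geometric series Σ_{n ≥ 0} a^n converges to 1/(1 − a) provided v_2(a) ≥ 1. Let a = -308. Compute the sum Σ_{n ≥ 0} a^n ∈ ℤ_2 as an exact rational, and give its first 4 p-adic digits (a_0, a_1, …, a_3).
Σ a^n = 1/(1 − a) = 1/309;  first 4 digits = (1, 0, 1, 1)

v_2(a) = 2 ≥ 1, so the series converges in ℤ_2 to 1/(1 − a) = 1/(1 − (-308)) = 1/309. Expand this rational in ℤ_2: compute digits iteratively via d_i = x_i mod 2, x_{i+1} = (x_i − d_i)/2. The first 4 digits are (1, 0, 1, 1).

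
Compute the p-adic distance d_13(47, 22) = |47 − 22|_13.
d_13(47, 22) = 1

Step 1 — x − y = 47 − 22 = 25. Step 2 — v_13(25) = 0 (factor: 25 = (13^0 · 25); the sign does not affect v_p). Step 3 — |x − y|_13 = 13^{0} = 1.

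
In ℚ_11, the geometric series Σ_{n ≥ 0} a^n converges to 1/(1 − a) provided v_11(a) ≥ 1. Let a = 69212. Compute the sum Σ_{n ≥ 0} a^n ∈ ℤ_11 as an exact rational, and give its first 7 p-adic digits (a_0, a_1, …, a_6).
Σ a^n = 1/(1 − a) = -1/69211;  first 7 digits = (1, 0, 0, 8, 4, 0, 9)

v_11(a) = 3 ≥ 1, so the series converges in ℤ_11 to 1/(1 − a) = 1/(1 − 69212) = -1/69211. Expand this rational in ℤ_11: compute digits iteratively via d_i = x_i mod 11, x_{i+1} = (x_i − d_i)/11. The first 7 digits are (1, 0, 0, 8, 4, 0, 9).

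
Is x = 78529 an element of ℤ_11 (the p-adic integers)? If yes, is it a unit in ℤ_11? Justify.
x ∈ ℤ_11 but not a unit; v_11(x) = 3 > 0

ℤ_11 = {x ∈ ℚ_11 : v_11(x) ≥ 0} and ℤ_11^× = {x ∈ ℤ_11 : v_11(x) = 0}. Here v_11(78529) = v_11(num) − v_11(den) = 3; compare against these criteria.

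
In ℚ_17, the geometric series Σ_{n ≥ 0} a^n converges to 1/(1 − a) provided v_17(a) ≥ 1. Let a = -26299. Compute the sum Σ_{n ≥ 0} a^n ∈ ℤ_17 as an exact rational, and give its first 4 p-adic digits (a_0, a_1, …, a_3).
Σ a^n = 1/(1 − a) = 1/26300;  first 4 digits = (1, 0, 11, 11)

v_17(a) = 2 ≥ 1, so the series converges in ℤ_17 to 1/(1 − a) = 1/(1 − (-26299)) = 1/26300. Expand this rational in ℤ_17: compute digits iteratively via d_i = x_i mod 17, x_{i+1} = (x_i − d_i)/17. The first 4 digits are (1, 0, 11, 11).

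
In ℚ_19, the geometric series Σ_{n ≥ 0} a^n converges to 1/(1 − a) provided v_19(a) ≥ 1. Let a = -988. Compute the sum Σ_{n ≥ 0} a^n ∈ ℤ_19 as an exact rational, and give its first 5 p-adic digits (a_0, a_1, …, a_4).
Σ a^n = 1/(1 − a) = 1/989;  first 5 digits = (1, 5, 3, 1, 15)

v_19(a) = 1 ≥ 1, so the series converges in ℤ_19 to 1/(1 − a) = 1/(1 − (-988)) = 1/989. Expand this rational in ℤ_19: compute digits iteratively via d_i = x_i mod 19, x_{i+1} = (x_i − d_i)/19. The first 5 digits are (1, 5, 3, 1, 15).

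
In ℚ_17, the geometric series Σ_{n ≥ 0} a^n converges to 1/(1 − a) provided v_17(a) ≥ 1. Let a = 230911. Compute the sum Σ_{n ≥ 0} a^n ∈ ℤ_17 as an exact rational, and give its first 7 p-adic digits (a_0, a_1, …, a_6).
Σ a^n = 1/(1 − a) = -1/230910;  first 7 digits = (1, 0, 0, 13, 2, 0, 16)

v_17(a) = 3 ≥ 1, so the series converges in ℤ_17 to 1/(1 − a) = 1/(1 − 230911) = -1/230910. Expand this rational in ℤ_17: compute digits iteratively via d_i = x_i mod 17, x_{i+1} = (x_i − d_i)/17. The first 7 digits are (1, 0, 0, 13, 2, 0, 16).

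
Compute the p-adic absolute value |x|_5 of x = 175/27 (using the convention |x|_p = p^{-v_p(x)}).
|175/27|_5 = 1/25

Step 1 — compute v_5(x) by factoring powers of 5 out of the numerator and denominator: v_5(175/27) = 2. Step 2 — apply |x|_p = p^{-v_p(x)} = 5^{-2} = 1/25.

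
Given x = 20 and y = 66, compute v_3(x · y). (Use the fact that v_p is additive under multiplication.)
v_3(1320) = 1

v_p(x) = 0 (factor: 20 = 3^0 · 20); v_p(y) = 1 (factor: 66 = 3^1 · 22). Additivity: v_p(xy) = v_p(x) + v_p(y) = 0 + 1 = 1. (Direct check: xy = 1320 = 3^1 · (440).)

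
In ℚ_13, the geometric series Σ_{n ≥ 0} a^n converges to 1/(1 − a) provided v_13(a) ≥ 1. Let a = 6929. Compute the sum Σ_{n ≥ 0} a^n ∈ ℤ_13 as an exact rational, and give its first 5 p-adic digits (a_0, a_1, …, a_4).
Σ a^n = 1/(1 − a) = -1/6928;  first 5 digits = (1, 0, 2, 3, 4)

v_13(a) = 2 ≥ 1, so the series converges in ℤ_13 to 1/(1 − a) = 1/(1 − 6929) = -1/6928. Expand this rational in ℤ_13: compute digits iteratively via d_i = x_i mod 13, x_{i+1} = (x_i − d_i)/13. The first 5 digits are (1, 0, 2, 3, 4).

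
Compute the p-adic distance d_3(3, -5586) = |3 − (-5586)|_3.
d_3(3, -5586) = 1/243

Step 1 — x − y = 3 − (-5586) = 5589. Step 2 — v_3(5589) = 5 (factor: 5589 = (3^5 · 23); the sign does not affect v_p). Step 3 — |x − y|_3 = 3^{-5} = 1/243.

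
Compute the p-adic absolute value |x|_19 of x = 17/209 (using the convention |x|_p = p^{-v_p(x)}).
|17/209|_19 = 19

Step 1 — compute v_19(x) by factoring powers of 19 out of the numerator and denominator: v_19(17/209) = -1. Step 2 — apply |x|_p = p^{-v_p(x)} = 19^{1} = 19.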